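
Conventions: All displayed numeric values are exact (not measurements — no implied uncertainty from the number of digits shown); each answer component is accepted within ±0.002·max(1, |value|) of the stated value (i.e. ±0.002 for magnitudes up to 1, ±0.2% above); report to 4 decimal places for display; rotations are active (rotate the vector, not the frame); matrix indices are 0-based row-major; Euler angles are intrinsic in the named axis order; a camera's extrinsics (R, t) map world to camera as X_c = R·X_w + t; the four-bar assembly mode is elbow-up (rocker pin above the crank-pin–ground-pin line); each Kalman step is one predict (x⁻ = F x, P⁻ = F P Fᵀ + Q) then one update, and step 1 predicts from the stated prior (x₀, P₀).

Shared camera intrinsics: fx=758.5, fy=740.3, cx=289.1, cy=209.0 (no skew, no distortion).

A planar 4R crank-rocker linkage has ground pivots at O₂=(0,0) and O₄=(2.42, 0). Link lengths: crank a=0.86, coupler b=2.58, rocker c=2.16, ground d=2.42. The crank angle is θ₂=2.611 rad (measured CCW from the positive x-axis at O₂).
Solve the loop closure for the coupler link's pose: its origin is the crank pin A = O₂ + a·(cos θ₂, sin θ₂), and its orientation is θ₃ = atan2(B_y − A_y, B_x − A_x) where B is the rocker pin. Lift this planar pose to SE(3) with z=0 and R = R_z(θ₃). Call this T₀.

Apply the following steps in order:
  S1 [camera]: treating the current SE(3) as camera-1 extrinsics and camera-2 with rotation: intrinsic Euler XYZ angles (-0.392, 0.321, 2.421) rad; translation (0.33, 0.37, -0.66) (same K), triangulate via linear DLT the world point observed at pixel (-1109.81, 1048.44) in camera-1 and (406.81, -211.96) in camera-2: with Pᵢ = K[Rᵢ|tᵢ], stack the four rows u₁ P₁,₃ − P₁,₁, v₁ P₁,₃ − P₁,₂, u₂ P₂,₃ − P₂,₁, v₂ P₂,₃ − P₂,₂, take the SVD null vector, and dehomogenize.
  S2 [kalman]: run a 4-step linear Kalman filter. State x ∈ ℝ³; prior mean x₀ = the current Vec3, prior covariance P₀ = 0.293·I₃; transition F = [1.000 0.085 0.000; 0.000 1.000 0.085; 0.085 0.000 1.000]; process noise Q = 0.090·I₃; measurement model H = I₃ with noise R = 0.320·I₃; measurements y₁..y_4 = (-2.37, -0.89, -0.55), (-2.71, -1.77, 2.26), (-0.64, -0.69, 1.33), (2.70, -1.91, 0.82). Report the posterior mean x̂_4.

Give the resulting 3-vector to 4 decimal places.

result = (0.1821, -0.9957, 0.9336)

source (fourbar_fk): coupler pose = R=[0.8243 -0.5661 0.0000; 0.5661 0.8243 0.0000; 0.0000 0.0000 1.0000], t=(-0.7418, 0.4352, 0.0000)
after S1 (triangulate): (-0.7151, 1.6549, 1.2298)
after S2 (kf_track): (0.1821, -0.9957, 0.9336)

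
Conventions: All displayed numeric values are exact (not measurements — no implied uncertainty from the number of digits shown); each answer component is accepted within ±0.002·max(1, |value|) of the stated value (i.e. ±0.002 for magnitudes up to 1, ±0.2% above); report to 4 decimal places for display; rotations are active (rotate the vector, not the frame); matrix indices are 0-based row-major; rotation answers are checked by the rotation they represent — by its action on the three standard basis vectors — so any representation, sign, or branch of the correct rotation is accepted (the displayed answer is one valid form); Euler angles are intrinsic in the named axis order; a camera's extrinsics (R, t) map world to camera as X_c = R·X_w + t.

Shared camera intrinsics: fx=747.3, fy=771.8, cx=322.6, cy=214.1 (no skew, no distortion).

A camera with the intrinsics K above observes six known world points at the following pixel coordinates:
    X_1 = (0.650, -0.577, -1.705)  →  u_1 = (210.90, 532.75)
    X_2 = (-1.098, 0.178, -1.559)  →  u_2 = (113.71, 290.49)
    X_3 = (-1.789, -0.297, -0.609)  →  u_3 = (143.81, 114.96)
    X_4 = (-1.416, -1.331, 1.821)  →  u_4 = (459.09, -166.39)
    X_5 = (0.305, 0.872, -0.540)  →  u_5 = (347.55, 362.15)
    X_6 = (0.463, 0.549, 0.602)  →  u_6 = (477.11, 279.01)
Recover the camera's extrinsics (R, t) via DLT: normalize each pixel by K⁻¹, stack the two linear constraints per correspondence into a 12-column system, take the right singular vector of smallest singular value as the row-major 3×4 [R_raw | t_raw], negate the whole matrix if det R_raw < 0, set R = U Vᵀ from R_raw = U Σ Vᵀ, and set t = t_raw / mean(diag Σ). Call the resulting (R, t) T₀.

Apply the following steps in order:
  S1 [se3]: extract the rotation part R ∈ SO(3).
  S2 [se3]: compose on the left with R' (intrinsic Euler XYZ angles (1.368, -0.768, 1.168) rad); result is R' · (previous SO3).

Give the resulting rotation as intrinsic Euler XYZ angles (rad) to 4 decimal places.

rotation (euler_xyz) = (0.7344, 0.6240, 1.7747)

source (pnp_recover): camera pose = R=[0.6122 0.0956 0.7849; 0.7551 0.2234 -0.6163; -0.2343 0.9700 0.0646], t=(0.3500, 0.3699, 5.1396)
after S1 (rot_of_se3): [0.6122 0.0956 0.7849; 0.7551 0.2234 -0.6163; -0.2343 0.9700 0.0646]
after S2 (compose_so3): [-0.1643 -0.7948 0.5843; 0.6476 -0.5337 -0.5439; 0.7441 0.2890 0.6024]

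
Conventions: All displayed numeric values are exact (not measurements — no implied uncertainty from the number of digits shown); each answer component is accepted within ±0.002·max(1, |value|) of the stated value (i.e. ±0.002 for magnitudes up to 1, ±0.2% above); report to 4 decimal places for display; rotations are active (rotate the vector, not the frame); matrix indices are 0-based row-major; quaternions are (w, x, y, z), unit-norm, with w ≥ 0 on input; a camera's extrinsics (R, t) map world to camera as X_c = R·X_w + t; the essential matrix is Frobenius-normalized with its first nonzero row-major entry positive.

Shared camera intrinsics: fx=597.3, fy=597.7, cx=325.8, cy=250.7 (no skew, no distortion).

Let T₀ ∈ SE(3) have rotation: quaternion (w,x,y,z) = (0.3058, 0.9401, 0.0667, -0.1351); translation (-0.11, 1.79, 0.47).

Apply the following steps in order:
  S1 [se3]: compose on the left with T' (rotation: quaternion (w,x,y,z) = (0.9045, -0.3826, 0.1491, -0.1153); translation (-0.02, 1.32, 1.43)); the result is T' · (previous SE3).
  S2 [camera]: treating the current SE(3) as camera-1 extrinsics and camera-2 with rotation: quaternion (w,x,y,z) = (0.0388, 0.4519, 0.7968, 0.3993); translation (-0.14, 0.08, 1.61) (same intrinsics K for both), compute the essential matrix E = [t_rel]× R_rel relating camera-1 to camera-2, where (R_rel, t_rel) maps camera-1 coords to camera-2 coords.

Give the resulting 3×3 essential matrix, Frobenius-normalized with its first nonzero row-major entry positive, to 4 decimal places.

after S1 (compose_se3): R=[0.7853 0.3166 -0.5320; -0.4728 -0.2481 -0.8455; -0.3997 0.9155 -0.0451], t=(0.2152, 2.8830, 0.4611)
after S2 (essential): [0.5225 0.2861 0.3737; -0.1113 -0.0471 0.0535; 0.3522 0.1045 -0.5942]

matrix = [0.5225 0.2861 0.3737; -0.1113 -0.0471 0.0535; 0.3522 0.1045 -0.5942]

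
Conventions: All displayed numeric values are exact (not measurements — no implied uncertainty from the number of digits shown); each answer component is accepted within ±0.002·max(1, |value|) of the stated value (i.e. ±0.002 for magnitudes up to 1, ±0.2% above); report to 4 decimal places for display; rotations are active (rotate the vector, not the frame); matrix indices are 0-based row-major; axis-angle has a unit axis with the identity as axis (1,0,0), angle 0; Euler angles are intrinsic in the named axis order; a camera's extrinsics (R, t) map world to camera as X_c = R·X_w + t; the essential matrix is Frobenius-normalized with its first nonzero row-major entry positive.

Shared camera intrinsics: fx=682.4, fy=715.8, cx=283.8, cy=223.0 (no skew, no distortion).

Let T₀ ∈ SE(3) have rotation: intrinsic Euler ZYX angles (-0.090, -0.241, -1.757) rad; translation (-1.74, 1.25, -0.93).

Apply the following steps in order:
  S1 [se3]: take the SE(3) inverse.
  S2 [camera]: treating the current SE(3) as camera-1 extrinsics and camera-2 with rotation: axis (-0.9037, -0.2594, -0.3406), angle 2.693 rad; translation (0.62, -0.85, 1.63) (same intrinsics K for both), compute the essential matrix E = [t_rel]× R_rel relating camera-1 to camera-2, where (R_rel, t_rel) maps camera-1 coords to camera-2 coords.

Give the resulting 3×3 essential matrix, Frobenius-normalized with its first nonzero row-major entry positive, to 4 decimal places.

after S1 (invert_se3): R=[0.9672 -0.0873 0.2387; 0.2170 -0.2055 -0.9543; 0.1323 0.9748 -0.1798], t=(2.0139, -0.2532, -1.1554)
after S2 (essential): [0.4520 0.5197 -0.1519; -0.1536 0.0364 -0.1061; -0.4460 0.2783 -0.4359]

matrix = [0.4520 0.5197 -0.1519; -0.1536 0.0364 -0.1061; -0.4460 0.2783 -0.4359]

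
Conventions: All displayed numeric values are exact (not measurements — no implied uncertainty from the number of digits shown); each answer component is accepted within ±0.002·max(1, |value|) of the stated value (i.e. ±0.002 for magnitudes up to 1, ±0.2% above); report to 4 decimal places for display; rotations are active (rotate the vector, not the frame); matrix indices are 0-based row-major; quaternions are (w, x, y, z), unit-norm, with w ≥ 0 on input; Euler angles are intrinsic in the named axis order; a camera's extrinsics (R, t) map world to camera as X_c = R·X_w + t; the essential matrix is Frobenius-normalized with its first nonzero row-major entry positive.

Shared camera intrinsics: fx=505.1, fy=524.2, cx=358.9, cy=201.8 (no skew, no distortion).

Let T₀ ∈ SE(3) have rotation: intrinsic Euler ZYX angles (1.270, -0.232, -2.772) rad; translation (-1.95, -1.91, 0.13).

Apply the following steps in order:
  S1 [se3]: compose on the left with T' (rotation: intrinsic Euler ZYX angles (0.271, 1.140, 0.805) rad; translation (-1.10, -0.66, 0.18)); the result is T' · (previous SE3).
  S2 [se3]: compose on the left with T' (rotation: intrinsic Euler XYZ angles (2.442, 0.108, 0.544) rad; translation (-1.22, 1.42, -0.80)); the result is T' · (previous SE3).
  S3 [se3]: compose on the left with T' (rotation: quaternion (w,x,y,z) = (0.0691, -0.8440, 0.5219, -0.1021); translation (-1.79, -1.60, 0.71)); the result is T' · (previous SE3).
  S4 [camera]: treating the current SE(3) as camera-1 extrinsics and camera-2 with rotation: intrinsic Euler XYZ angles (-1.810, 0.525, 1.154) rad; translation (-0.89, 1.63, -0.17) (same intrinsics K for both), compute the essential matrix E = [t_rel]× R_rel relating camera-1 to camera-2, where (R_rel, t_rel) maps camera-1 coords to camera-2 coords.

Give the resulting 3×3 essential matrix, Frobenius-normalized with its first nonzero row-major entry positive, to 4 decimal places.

after S1 (compose_se3): R=[0.7140 -0.0007 -0.7001; 0.6950 0.1212 0.7087; 0.0843 -0.9926 0.0870], t=(-2.6316, -2.5568, 1.4145)
after S2 (compose_se3): R=[0.2589 -0.1699 -0.9509; -0.7743 0.5520 -0.3094; 0.5774 0.8164 0.0113], t=(-1.9905, 3.1659, -4.2382)
after S3 (compose_se3): R=[0.9249 -0.3527 -0.1420; 0.1192 -0.0857 0.9892; -0.3611 -0.9318 -0.0372], t=(-6.4354, -1.2717, 3.9131)
after S4 (essential): [0.4019 -0.5409 0.1918; 0.3169 0.3978 0.4875; 0.0274 -0.1083 -0.0160]

matrix = [0.4019 -0.5409 0.1918; 0.3169 0.3978 0.4875; 0.0274 -0.1083 -0.0160]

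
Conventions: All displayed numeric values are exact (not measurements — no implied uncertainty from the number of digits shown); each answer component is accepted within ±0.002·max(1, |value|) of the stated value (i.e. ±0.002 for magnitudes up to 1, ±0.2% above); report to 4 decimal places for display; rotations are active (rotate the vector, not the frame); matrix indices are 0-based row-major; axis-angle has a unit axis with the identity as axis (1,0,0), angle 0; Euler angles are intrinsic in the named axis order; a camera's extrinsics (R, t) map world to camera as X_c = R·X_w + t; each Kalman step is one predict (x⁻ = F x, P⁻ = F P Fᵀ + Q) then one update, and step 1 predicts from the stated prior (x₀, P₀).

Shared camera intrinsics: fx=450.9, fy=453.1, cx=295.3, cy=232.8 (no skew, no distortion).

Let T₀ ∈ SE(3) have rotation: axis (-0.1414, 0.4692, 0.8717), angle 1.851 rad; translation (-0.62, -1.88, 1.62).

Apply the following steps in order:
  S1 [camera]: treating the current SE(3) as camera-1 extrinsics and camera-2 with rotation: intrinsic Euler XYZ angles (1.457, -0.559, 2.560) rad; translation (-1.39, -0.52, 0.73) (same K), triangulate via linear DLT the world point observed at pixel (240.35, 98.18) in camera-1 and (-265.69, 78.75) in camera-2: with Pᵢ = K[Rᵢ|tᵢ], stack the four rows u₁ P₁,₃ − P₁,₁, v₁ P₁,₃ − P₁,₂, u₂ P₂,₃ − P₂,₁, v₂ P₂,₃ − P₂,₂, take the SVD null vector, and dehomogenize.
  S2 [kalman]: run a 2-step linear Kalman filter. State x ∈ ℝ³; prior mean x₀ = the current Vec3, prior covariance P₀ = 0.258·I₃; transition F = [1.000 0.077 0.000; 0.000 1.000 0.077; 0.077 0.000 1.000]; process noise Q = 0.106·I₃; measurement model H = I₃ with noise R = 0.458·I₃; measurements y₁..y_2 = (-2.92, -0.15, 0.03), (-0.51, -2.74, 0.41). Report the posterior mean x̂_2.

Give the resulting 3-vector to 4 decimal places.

after S1 (triangulate): (1.3171, -0.6131, 0.8310)
after S2 (kf_track): (-0.6196, -1.3439, 0.3891)

result = (-0.6196, -1.3439, 0.3891)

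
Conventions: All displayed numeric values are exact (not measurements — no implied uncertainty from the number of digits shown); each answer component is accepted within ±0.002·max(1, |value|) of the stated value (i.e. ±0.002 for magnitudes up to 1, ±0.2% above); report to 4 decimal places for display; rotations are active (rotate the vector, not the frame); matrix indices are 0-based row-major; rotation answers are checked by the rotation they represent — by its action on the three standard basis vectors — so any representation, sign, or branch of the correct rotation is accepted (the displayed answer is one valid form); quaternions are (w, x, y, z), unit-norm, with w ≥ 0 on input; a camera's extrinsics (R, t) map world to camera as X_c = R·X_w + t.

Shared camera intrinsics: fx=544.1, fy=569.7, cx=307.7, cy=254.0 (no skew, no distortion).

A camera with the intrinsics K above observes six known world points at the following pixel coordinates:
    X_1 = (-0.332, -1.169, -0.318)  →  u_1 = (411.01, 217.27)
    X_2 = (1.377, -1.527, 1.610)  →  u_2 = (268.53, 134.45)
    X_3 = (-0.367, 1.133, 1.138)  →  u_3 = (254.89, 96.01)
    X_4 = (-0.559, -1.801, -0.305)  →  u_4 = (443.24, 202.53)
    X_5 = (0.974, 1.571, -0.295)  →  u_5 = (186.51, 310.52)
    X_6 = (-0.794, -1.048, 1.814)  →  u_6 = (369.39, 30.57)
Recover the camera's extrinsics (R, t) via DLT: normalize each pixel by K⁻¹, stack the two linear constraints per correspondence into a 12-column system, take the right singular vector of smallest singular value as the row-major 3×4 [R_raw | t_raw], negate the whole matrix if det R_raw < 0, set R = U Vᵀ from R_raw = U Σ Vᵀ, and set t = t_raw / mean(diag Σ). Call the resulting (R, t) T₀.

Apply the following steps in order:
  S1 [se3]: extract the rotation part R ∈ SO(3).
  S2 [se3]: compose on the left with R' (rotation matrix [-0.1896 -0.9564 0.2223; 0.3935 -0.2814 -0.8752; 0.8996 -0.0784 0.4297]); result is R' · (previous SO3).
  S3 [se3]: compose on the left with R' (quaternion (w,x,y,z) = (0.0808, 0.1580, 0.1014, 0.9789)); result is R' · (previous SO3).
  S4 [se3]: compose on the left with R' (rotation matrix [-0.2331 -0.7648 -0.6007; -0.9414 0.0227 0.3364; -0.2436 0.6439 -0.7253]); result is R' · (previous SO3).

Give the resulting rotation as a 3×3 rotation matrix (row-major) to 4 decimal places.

rotation (matrix) = ((-0.1935, 0.9696, 0.1500), (-0.2165, -0.1914, 0.9573), (0.9569, 0.1528, 0.2469))

source (pnp_recover): camera pose = R=[-0.7566 -0.5243 -0.3908; 0.3431 0.1905 -0.9198; 0.5567 -0.8300 0.0358], t=(0.2901, -0.3902, 5.9619)
after S1 (rot_of_se3): [-0.7566 -0.5243 -0.3908; 0.3431 0.1905 -0.9198; 0.5567 -0.8300 0.0358]
after S2 (compose_so3): [-0.0610 -0.2673 0.9617; -0.8815 0.4664 0.0738; -0.4683 -0.8432 -0.2640]
after S3 (compose_so3): [0.0158 -0.0830 -0.9964; 0.7592 -0.6475 0.0660; -0.6506 -0.7576 0.0528]
after S4 (compose_so3): [-0.1935 0.9696 0.1500; -0.2165 -0.1914 0.9573; 0.9569 0.1528 0.2469]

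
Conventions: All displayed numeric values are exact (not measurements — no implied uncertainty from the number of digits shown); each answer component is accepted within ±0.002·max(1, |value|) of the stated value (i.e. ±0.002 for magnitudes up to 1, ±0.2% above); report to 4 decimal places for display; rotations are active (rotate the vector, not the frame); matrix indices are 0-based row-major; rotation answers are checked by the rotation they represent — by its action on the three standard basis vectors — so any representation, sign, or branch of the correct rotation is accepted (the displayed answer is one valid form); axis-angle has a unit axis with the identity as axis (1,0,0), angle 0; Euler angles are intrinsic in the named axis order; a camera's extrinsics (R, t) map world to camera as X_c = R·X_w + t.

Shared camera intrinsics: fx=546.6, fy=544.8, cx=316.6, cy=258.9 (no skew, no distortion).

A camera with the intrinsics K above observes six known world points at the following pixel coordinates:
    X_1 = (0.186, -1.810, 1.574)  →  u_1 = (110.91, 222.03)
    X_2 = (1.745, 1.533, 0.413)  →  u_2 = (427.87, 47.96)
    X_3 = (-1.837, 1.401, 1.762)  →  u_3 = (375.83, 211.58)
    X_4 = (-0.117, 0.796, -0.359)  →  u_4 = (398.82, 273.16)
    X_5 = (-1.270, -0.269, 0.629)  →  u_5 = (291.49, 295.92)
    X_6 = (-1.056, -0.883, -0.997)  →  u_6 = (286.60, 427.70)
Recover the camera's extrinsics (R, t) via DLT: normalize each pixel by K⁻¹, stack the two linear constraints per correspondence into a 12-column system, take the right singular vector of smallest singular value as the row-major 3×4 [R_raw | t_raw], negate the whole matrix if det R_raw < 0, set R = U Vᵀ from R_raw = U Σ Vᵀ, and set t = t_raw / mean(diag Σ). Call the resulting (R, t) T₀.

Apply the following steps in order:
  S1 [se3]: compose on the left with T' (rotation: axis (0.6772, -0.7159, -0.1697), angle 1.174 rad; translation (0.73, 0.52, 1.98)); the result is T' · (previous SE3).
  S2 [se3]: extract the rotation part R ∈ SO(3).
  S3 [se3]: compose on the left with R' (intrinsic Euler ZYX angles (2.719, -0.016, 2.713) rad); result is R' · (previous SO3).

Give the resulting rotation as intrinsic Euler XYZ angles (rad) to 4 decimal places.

source (pnp_recover): camera pose = R=[-0.1645 0.9152 -0.3679; -0.5497 -0.3947 -0.7362; -0.8190 0.0811 0.5680], t=(-0.0500, 0.1300, 5.5604)
after S1 (compose_se3): R=[0.5662 0.6076 -0.5570; 0.1399 -0.7368 -0.6615; -0.8123 0.2966 -0.5021], t=(-3.3853, -2.4248, 4.2889)
after S2 (rot_of_se3): [0.5662 0.6076 -0.5570; 0.1399 -0.7368 -0.6615; -0.8123 0.2966 -0.5021]
after S3 (compose_so3): [-0.5909 -0.7868 0.1783; 0.0351 -0.2459 -0.9687; 0.8060 -0.5662 0.1729]

rotation (euler_xyz) = (1.3942, 0.1792, 2.2150)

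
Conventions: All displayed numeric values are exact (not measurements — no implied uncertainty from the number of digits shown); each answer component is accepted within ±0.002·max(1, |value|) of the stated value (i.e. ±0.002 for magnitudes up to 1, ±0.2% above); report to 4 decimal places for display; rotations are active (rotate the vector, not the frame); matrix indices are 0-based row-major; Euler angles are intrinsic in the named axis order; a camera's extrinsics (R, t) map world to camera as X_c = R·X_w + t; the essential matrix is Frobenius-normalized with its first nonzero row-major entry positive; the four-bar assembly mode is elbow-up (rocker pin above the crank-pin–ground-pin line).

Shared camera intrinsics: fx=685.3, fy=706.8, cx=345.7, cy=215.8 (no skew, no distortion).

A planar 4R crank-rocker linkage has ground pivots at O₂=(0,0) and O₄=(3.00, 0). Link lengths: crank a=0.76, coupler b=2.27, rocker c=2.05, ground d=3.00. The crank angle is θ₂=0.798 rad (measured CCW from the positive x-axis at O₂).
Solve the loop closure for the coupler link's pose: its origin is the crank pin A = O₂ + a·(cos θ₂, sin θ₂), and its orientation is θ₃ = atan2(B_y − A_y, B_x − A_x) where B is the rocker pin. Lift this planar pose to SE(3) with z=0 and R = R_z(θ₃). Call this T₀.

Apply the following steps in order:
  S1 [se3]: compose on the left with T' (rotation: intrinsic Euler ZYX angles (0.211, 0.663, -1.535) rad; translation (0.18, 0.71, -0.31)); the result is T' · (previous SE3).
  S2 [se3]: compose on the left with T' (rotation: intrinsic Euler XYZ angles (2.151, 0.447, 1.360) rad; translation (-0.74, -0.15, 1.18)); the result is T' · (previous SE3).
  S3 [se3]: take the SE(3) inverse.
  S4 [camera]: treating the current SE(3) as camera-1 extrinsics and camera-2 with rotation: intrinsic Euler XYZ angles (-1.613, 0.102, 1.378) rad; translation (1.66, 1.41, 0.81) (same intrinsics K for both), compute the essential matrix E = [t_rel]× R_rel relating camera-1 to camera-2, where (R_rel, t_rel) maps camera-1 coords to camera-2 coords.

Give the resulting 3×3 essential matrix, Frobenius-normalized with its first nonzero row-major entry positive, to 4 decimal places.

matrix = [0.1423 -0.2554 -0.6078; 0.2935 0.3145 0.1275; -0.4823 -0.2977 0.1503]

source (fourbar_fk): coupler pose = R=[0.7902 -0.6129 0.0000; 0.6129 0.7902 0.0000; 0.0000 0.0000 1.0000], t=(0.5306, 0.5441, 0.0000)
after S1 (compose_se3): R=[0.2357 -0.9535 -0.1878; 0.0729 -0.1753 0.9818; -0.9691 -0.2451 0.0282], t=(0.2576, 0.7465, -1.0651)
after S2 (compose_se3): R=[-0.4387 -0.1313 -0.8890; 0.5882 0.7060 -0.3945; 0.6794 -0.6960 -0.2325], t=(-1.8101, 0.1852, 1.8876)
after S3 (invert_se3): R=[-0.4387 0.5882 0.6794; -0.1313 0.7060 -0.6960; -0.8890 -0.3945 -0.2325], t=(-2.1855, 0.9454, -1.0972)
after S4 (essential): [0.1423 -0.2554 -0.6078; 0.2935 0.3145 0.1275; -0.4823 -0.2977 0.1503]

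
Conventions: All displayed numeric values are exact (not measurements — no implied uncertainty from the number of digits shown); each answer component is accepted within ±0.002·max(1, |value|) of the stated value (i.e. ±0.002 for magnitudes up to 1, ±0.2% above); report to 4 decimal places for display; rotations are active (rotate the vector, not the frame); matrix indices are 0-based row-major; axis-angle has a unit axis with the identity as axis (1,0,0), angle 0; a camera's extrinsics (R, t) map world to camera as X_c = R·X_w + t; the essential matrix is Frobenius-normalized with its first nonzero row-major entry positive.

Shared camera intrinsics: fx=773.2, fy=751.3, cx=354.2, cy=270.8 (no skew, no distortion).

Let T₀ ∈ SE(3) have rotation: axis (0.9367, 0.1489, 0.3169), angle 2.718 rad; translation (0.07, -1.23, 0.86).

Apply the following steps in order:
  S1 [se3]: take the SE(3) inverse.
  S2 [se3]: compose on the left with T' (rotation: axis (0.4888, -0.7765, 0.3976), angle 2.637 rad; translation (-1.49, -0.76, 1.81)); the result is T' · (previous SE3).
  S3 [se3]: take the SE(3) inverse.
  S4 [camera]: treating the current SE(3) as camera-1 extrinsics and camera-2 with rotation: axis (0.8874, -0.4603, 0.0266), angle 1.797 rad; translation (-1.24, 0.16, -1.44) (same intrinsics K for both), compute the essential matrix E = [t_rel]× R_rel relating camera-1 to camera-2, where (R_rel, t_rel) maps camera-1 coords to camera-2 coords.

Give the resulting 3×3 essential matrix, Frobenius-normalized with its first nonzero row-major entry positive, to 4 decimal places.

matrix = [0.3431 -0.5368 -0.1112; -0.3172 -0.1436 0.5279; 0.0040 0.3527 -0.2397]

after S1 (invert_se3): R=[0.7656 0.3969 0.5062; 0.1364 -0.8692 0.4752; 0.6286 -0.2948 -0.7196], t=(-0.0008, -1.4874, 0.2123)
after S2 (compose_se3): R=[-0.4573 0.6195 -0.6380; -0.8755 -0.1879 0.4451; 0.1559 0.7622 0.6283], t=(-0.1473, -1.3126, 2.1962)
after S3 (invert_se3): R=[-0.4573 -0.8755 0.1559; 0.6195 -0.1879 0.7622; -0.6380 0.4451 0.6283], t=(-1.5589, -1.8293, -0.8896)
after S4 (essential): [0.3431 -0.5368 -0.1112; -0.3172 -0.1436 0.5279; 0.0040 0.3527 -0.2397]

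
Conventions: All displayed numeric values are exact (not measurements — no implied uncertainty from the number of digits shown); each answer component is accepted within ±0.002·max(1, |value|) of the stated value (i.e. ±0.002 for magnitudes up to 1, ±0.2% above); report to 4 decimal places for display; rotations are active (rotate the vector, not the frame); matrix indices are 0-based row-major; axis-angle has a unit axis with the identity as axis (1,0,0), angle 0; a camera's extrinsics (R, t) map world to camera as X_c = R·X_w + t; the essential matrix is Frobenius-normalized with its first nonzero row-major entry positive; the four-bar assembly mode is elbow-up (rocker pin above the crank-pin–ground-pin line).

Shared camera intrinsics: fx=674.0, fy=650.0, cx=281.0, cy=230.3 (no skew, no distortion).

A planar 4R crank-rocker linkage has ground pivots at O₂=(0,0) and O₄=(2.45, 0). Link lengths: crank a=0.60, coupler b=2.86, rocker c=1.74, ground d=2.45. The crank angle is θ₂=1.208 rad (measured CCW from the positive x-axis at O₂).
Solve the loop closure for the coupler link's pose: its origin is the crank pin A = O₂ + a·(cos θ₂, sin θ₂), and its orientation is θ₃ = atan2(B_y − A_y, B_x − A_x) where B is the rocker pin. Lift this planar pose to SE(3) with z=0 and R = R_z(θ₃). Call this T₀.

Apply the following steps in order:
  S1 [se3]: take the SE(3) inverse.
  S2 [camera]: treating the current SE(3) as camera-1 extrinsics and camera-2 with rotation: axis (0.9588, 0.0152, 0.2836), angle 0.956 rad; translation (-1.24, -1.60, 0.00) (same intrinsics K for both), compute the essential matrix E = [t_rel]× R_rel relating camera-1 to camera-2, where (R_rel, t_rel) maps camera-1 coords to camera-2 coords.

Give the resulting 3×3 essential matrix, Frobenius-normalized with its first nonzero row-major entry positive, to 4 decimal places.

source (fourbar_fk): coupler pose = R=[0.9178 -0.3969 0.0000; 0.3969 0.9178 0.0000; 0.0000 0.0000 1.0000], t=(0.2129, 0.5609, 0.0000)
after S1 (invert_se3): R=[0.9178 0.3969 0.0000; -0.3969 0.9178 0.0000; 0.0000 0.0000 1.0000], t=(-0.4181, -0.4303, 0.0000)
after S2 (essential): [0.2845 0.4179 0.1566; -0.3392 -0.2086 -0.3103; -0.1849 0.4964 -0.4296]

matrix = [0.2845 0.4179 0.1566; -0.3392 -0.2086 -0.3103; -0.1849 0.4964 -0.4296]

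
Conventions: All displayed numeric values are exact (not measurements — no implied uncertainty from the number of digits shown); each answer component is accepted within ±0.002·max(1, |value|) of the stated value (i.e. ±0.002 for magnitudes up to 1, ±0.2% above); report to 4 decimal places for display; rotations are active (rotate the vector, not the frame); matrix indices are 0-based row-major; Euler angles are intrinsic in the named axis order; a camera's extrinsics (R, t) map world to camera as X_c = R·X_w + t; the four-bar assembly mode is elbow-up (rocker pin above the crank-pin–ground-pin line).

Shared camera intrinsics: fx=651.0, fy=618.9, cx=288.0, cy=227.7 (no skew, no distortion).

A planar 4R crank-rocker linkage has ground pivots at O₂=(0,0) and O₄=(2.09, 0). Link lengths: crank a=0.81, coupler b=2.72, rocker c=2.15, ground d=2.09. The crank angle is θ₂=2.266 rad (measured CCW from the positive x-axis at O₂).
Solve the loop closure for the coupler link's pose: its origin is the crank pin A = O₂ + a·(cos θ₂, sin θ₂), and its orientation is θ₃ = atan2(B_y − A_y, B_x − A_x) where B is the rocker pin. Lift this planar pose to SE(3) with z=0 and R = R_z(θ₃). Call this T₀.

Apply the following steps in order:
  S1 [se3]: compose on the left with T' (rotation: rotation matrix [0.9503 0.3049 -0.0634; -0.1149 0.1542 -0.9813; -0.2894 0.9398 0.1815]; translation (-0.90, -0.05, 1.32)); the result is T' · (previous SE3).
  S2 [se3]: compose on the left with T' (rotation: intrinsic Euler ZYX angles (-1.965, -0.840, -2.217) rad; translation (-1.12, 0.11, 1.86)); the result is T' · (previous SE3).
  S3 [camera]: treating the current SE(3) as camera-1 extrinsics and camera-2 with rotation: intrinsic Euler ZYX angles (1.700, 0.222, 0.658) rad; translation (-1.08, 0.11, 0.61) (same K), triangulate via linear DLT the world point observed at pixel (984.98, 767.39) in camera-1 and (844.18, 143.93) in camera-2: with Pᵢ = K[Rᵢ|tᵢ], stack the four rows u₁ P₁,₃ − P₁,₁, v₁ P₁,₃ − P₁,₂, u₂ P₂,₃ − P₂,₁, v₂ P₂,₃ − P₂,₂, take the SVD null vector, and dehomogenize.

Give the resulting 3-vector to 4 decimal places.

result = (-0.7677, -1.3672, 1.9121)

source (fourbar_fk): coupler pose = R=[0.8340 -0.5518 0.0000; 0.5518 0.8340 0.0000; 0.0000 0.0000 1.0000], t=(-0.5188, 0.6220, 0.0000)
after S1 (compose_se3): R=[0.9607 -0.2701 -0.0634; -0.0108 0.1920 -0.9813; 0.2772 0.9435 0.1815], t=(-1.2034, 0.1055, 2.0548)
after S2 (compose_se3): R=[-0.0812 0.4517 0.8885; -0.7884 -0.5745 0.2199; 0.6097 -0.6826 0.4028], t=(0.2665, -0.6626, 0.0818)
after S3 (triangulate): (-0.7677, -1.3672, 1.9121)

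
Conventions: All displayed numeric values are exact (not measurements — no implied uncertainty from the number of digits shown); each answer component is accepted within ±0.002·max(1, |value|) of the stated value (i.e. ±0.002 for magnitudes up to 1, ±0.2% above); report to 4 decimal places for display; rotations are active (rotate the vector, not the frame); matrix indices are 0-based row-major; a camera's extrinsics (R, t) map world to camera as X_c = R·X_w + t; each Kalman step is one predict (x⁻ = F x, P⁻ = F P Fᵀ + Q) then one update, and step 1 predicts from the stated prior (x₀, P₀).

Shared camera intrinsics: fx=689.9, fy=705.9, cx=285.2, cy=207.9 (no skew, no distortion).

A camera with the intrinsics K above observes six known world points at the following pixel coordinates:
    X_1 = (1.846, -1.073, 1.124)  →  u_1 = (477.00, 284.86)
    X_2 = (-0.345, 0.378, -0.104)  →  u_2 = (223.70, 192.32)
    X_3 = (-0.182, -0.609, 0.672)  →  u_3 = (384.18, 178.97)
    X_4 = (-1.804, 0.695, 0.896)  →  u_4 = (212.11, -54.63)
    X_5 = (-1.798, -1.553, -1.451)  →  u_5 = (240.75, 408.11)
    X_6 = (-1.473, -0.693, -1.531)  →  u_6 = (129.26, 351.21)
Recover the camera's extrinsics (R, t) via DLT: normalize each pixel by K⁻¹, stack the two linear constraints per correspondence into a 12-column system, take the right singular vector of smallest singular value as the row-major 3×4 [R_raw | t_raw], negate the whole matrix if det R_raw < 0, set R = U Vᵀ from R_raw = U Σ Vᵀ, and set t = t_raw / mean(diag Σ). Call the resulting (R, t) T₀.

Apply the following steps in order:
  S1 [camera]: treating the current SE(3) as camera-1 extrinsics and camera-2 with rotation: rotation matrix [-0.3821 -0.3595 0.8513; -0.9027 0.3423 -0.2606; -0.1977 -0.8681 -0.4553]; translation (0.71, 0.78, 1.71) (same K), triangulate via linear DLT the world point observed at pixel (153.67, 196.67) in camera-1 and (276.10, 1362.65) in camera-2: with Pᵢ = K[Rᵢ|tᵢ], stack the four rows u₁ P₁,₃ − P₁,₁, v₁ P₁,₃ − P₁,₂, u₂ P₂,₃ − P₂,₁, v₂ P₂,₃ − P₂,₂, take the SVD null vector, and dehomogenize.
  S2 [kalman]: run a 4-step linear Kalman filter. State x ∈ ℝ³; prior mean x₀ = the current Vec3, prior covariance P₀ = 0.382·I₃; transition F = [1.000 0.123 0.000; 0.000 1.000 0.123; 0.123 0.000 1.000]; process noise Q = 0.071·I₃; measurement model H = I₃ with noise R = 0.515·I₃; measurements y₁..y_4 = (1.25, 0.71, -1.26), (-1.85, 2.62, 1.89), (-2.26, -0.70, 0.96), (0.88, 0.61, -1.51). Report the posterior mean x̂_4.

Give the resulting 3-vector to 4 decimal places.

source (pnp_recover): camera pose = R=[0.2555 -0.7629 0.5939; 0.5523 -0.3889 -0.7373; 0.7935 0.5164 0.3220], t=(-0.0500, 0.1400, 5.5899)
after S1 (triangulate): (0.0271, 1.2389, -0.3106)
after S2 (kf_track): (-0.2322, 0.7180, -0.2738)

result = (-0.2322, 0.7180, -0.2738)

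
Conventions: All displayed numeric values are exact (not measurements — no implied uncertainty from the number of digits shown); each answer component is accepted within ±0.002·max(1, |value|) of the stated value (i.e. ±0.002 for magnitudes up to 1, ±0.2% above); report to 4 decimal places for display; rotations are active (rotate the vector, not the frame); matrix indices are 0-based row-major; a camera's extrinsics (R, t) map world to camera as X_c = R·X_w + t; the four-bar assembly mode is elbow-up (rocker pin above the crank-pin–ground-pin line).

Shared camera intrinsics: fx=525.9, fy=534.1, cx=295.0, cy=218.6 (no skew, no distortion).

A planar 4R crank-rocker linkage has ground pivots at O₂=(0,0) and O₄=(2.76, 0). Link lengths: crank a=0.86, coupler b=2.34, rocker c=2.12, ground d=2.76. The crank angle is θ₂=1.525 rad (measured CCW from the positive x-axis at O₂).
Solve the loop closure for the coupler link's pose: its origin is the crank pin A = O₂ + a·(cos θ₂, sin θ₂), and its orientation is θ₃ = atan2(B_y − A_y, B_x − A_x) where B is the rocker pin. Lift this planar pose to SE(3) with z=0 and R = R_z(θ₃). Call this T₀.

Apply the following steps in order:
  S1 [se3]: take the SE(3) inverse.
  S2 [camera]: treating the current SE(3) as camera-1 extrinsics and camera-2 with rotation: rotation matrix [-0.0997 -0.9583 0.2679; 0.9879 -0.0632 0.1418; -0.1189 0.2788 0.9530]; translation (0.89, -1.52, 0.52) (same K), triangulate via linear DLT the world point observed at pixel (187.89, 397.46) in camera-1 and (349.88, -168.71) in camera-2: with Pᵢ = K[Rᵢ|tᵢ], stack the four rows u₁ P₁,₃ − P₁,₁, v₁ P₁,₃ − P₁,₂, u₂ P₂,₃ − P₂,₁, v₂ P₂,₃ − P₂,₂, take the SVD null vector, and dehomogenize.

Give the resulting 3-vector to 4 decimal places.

result = (-0.5732, 1.2029, 1.7921)

source (fourbar_fk): coupler pose = R=[0.8713 -0.4907 0.0000; 0.4907 0.8713 0.0000; 0.0000 0.0000 1.0000], t=(0.0394, 0.8591, 0.0000)
after S1 (invert_se3): R=[0.8713 0.4907 0.0000; -0.4907 0.8713 0.0000; 0.0000 0.0000 1.0000], t=(-0.4559, -0.7292, 0.0000)
after S2 (triangulate): (-0.5732, 1.2029, 1.7921)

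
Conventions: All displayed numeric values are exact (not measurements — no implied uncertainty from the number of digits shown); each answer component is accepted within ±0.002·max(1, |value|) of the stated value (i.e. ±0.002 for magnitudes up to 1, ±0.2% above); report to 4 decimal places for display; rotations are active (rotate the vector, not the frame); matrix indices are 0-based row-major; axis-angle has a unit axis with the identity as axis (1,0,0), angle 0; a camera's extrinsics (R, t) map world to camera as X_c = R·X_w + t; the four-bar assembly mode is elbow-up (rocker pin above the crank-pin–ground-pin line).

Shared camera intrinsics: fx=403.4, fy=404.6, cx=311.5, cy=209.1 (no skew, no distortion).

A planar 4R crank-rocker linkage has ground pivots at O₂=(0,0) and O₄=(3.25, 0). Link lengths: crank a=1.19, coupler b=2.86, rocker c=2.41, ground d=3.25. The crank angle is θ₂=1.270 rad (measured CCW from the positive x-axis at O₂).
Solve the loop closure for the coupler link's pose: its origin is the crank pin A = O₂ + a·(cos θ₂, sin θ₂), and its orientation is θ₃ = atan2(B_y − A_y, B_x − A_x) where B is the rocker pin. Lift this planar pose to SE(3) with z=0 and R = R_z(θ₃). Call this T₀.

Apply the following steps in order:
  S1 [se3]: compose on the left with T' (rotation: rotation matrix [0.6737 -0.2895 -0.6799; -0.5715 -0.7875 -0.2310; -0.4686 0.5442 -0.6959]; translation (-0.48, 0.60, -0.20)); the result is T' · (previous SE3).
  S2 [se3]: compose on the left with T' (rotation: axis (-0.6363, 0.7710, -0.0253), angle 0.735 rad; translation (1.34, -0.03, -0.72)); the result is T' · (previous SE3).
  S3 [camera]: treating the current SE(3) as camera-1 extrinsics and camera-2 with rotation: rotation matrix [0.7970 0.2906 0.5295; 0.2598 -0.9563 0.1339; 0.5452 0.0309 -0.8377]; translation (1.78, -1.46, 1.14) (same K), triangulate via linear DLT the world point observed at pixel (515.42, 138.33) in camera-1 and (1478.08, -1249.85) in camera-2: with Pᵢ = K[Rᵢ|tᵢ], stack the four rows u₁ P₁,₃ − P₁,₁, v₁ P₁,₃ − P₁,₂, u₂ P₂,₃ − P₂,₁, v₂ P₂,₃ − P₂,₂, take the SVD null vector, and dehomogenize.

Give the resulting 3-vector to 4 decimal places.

source (fourbar_fk): coupler pose = R=[0.8992 -0.4375 0.0000; 0.4375 0.8992 0.0000; 0.0000 0.0000 1.0000], t=(0.3526, 1.1366, 0.0000)
after S1 (compose_se3): R=[0.4791 -0.5551 -0.6800; -0.8584 -0.4580 -0.2310; -0.1832 0.6943 -0.6959], t=(-0.5715, -0.4965, 0.2533)
after S2 (compose_se3): R=[0.4042 -0.0577 -0.9129; -0.9146 -0.0376 -0.4026; -0.0111 0.9976 -0.0679], t=(1.0428, -0.2856, -0.0246)
after S3 (triangulate): (-0.3144, 1.0915, 0.3563)

result = (-0.3144, 1.0915, 0.3563)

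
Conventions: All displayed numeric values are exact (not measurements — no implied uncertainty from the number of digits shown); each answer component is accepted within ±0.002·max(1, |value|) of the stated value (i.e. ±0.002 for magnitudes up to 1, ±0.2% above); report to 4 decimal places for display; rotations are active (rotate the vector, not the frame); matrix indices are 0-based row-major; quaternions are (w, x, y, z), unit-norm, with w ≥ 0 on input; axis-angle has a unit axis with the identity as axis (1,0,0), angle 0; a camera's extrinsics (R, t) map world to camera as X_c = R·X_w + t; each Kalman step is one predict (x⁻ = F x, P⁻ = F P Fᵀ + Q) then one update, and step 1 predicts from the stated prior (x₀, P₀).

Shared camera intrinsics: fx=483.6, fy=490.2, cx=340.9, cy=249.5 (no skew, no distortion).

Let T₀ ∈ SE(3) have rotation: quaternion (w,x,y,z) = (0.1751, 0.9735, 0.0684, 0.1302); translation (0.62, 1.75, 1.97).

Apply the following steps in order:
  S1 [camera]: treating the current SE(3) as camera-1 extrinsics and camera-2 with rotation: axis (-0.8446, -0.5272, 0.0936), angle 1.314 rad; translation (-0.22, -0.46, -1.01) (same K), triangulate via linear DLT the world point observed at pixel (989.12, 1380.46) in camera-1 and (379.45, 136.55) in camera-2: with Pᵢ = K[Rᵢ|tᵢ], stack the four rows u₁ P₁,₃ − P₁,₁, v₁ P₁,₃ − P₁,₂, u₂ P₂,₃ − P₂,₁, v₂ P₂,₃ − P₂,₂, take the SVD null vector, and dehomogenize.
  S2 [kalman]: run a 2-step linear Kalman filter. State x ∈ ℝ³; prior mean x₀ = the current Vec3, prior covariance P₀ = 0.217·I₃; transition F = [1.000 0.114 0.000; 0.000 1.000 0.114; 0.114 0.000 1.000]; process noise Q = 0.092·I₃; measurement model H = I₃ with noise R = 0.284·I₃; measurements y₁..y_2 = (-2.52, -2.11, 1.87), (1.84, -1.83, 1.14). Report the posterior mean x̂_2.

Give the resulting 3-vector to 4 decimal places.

result = (0.2809, -1.6380, 1.1825)

after S1 (triangulate): (1.1301, -1.2914, 0.5229)
after S2 (kf_track): (0.2809, -1.6380, 1.1825)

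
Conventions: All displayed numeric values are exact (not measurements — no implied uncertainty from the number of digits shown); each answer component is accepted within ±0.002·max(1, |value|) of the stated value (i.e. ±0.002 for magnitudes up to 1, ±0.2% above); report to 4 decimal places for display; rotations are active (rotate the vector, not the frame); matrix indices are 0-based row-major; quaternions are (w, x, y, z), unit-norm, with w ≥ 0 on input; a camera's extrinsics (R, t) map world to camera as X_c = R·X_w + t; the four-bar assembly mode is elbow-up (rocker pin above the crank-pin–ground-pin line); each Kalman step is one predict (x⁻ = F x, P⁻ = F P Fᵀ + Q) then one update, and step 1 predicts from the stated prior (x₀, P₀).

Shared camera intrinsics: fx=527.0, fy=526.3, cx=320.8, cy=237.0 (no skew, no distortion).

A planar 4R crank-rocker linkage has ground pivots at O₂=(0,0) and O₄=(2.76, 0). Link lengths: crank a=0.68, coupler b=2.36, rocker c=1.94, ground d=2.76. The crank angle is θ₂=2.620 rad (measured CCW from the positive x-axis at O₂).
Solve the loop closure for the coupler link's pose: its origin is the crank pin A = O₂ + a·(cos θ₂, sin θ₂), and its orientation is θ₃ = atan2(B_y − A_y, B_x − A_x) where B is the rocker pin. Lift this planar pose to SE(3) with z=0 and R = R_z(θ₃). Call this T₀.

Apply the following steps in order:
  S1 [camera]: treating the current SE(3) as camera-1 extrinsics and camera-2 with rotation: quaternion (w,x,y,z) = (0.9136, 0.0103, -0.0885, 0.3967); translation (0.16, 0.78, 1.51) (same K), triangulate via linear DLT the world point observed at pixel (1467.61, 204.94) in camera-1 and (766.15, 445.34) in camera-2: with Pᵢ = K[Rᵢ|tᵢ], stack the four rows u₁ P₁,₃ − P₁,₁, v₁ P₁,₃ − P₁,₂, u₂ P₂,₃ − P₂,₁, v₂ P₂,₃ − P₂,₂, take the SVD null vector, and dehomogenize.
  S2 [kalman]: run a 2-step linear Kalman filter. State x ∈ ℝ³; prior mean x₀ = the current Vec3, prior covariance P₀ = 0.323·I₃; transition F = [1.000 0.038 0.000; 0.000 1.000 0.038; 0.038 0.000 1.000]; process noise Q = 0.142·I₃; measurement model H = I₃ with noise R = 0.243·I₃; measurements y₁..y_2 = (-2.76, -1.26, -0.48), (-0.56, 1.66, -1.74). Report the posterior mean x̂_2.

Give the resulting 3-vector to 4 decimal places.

source (fourbar_fk): coupler pose = R=[0.8793 -0.4762 0.0000; 0.4762 0.8793 0.0000; 0.0000 0.0000 1.0000], t=(-0.5896, 0.3388, 0.0000)
after S1 (triangulate): (1.6945, -1.3522, 0.7097)
after S2 (kf_track): (-0.8844, 0.3261, -0.9959)

result = (-0.8844, 0.3261, -0.9959)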